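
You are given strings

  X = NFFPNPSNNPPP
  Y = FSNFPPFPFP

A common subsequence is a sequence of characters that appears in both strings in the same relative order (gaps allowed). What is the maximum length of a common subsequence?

6

Let dp[i][j] be the LCS length of the first i characters of X and the first j characters of Y. dp[i][j] = dp[i-1][j-1]+1 when the i-th and j-th characters match, else max(dp[i-1][j], dp[i][j-1]).
    ·  F  S  N  F  P  P  F  P  F  P
 ·  0  0  0  0  0  0  0  0  0  0  0
 N  0  0  0  1  1  1  1  1  1  1  1
 F  0  1  1  1  2  2  2  2  2  2  2
 F  0  1  1  1  2  2  2  3  3  3  3
 P  0  1  1  1  2  3  3  3  4  4  4
 N  0  1  1  2  2  3  3  3  4  4  4
 P  0  1  1  2  2  3  4  4  4  4  5
 S  0  1  2  2  2  3  4  4  4  4  5
 N  0  1  2  3  3  3  4  4  4  4  5
 N  0  1  2  3  3  3  4  4  4  4  5
 P  0  1  2  3  3  4  4  4  5  5  5
 P  0  1  2  3  3  4  5  5  5  5  6
 P  0  1  2  3  3  4  5  5  6  6  6
dp[12][10] = 6. One LCS (by backtracking along matches): NFPPPP.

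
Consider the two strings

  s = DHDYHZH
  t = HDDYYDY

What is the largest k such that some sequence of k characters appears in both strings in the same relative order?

3

Match D [1,3]; then D [3,6]; then Y [4,7] — 3 characters in the same relative order in both. Since dp[7][7] = 3, nothing longer is possible.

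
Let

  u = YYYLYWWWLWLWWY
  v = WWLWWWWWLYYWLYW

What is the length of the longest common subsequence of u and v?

Pick L (u #4, v #3) → W (u #6, v #6) → W (u #7, v #7) → W (u #8, v #8) → L (u #9, v #9) → W (u #10, v #12) → L (u #11, v #13) → W (u #13, v #15); all 8 characters appear in both, in order, and the DP table's final entry dp[14][15] is also 8, so no common subsequence is longer.

8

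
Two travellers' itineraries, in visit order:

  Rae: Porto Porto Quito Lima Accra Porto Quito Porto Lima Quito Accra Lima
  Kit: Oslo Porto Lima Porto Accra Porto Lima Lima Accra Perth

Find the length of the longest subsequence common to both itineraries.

Pick Porto (Rae #1, Kit #2), then Porto (Rae #2, Kit #4), then Accra (Rae #5, Kit #5), then Porto (Rae #6, Kit #6), then Lima (Rae #9, Kit #8), then Accra (Rae #11, Kit #9); all 6 stops appear in both, in order, and the DP table's final entry dp[12][10] is also 6, so no common subsequence is longer.

6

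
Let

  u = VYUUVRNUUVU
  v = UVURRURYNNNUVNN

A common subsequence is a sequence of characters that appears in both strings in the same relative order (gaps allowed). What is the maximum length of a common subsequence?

Match V [1,2]; then U [3,3]; then U [4,6]; then R [6,7]; then N [7,11]; then U [9,12]; then V [10,13] — 7 characters in the same relative order in both, and the DP table's final entry dp[11][15] is also 7, so no common subsequence is longer.

7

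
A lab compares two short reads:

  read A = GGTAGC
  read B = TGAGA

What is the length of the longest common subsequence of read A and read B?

Taking G (read A #1, read B #2); then G (read A #2, read B #4); then A (read A #4, read B #5) gives a common subsequence of length 3. dp[6][5] = 3 confirms this is the maximum.

3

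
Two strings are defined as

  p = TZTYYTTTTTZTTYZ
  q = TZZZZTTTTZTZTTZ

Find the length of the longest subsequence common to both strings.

Match T [1,1], Z [2,5], T [3,6], T [6,7], T [7,8], T [8,9], T [10,11], Z [11,12], T [12,13], T [13,14], Z [15,15] — 11 characters in the same relative order in both. Since dp[15][15] = 11, nothing longer is possible.

11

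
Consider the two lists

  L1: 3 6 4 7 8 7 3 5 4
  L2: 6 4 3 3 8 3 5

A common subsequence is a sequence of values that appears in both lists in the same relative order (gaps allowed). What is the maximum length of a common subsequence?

Taking 6 at L1[2]=L2[1], 4 at L1[3]=L2[2], 8 at L1[5]=L2[5], 3 at L1[7]=L2[6], 5 at L1[8]=L2[7] gives a common subsequence of length 5. Since dp[9][7] = 5, nothing longer is possible.

5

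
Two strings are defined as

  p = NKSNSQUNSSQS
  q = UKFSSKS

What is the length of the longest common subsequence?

Let dp[i][j] be the LCS length of the first i characters of p and the first j characters of q. dp[i][j] = dp[i-1][j-1]+1 when the i-th and j-th characters match, else max(dp[i-1][j], dp[i][j-1]).
    ·  U  K  F  S  S  K  S
 ·  0  0  0  0  0  0  0  0
 N  0  0  0  0  0  0  0  0
 K  0  0  1  1  1  1  1  1
 S  0  0  1  1  2  2  2  2
 N  0  0  1  1  2  2  2  2
 S  0  0  1  1  2  3  3  3
 Q  0  0  1  1  2  3  3  3
 U  0  1  1  1  2  3  3  3
 N  0  1  1  1  2  3  3  3
 S  0  1  1  1  2  3  3  4
 S  0  1  1  1  2  3  3  4
 Q  0  1  1  1  2  3  3  4
 S  0  1  1  1  2  3  3  4
dp[12][7] = 4. One LCS (by backtracking along matches): KSSS.

4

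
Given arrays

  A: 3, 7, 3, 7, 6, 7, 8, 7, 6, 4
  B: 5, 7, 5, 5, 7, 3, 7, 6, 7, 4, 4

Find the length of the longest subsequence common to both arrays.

Taking 7 (A #2, B #5); then 3 (A #3, B #6); then 7 (A #4, B #7); then 6 (A #5, B #8); then 7 (A #6, B #9); then 4 (A #10, B #11) gives a common subsequence of length 6, and the DP table's final entry dp[10][11] is also 6, so no common subsequence is longer.

6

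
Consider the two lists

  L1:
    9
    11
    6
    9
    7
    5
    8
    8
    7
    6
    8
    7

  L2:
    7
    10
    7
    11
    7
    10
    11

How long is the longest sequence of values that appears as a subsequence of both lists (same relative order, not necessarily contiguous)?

3

Pick 7 [5,1], 7 [9,3], 7 [12,5]; all 3 values appear in both, in order, and the DP table's final entry dp[12][7] is also 3, so no common subsequence is longer.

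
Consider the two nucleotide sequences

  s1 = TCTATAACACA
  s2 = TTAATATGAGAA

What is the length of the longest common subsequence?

Let dp[i][j] be the LCS length of the first i bases of s1 and the first j bases of s2. dp[i][j] = dp[i-1][j-1]+1 when the i-th and j-th bases match, else max(dp[i-1][j], dp[i][j-1]).
    ·  T  T  A  A  T  A  T  G  A  G  A  A
 ·  0  0  0  0  0  0  0  0  0  0  0  0  0
 T  0  1  1  1  1  1  1  1  1  1  1  1  1
 C  0  1  1  1  1  1  1  1  1  1  1  1  1
 T  0  1  2  2  2  2  2  2  2  2  2  2  2
 A  0  1  2  3  3  3  3  3  3  3  3  3  3
 T  0  1  2  3  3  4  4  4  4  4  4  4  4
 A  0  1  2  3  4  4  5  5  5  5  5  5  5
 A  0  1  2  3  4  4  5  5  5  6  6  6  6
 C  0  1  2  3  4  4  5  5  5  6  6  6  6
 A  0  1  2  3  4  4  5  5  5  6  6  7  7
 C  0  1  2  3  4  4  5  5  5  6  6  7  7
 A  0  1  2  3  4  4  5  5  5  6  6  7  8
dp[11][12] = 8. One LCS (by backtracking along matches): TTATAAAA.

8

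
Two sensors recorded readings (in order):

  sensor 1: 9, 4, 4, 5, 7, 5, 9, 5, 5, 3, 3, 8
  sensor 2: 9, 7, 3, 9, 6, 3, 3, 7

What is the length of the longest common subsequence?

5

Taking 9 (sensor 1 #1, sensor 2 #1), 7 (sensor 1 #5, sensor 2 #2), 9 (sensor 1 #7, sensor 2 #4), 3 (sensor 1 #10, sensor 2 #6), 3 (sensor 1 #11, sensor 2 #7) gives a common subsequence of length 5. The LCS DP gives dp[12][8] = 5, so this is optimal.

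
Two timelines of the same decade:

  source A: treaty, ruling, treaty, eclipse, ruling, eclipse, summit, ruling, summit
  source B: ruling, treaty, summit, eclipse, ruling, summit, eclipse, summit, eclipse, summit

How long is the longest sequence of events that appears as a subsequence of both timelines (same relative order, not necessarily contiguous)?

Match ruling [2,1], then treaty [3,2], then eclipse [4,4], then ruling [5,5], then eclipse [6,7], then summit [7,8], then summit [9,10] — 7 events in the same relative order in both. The LCS DP gives dp[9][10] = 7, so this is optimal.

7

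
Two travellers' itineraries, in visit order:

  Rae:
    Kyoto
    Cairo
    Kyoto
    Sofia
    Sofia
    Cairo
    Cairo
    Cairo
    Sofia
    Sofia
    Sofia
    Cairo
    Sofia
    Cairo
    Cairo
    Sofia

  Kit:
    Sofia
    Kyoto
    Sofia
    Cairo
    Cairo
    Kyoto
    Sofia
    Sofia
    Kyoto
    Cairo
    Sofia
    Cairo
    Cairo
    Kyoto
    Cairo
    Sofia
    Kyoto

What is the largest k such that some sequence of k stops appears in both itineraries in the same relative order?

11

Pick Kyoto (Rae #1, Kit #2) → Cairo (Rae #2, Kit #5) → Kyoto (Rae #3, Kit #6) → Sofia (Rae #4, Kit #7) → Sofia (Rae #5, Kit #8) → Cairo (Rae #8, Kit #10) → Sofia (Rae #11, Kit #11) → Cairo (Rae #12, Kit #12) → Cairo (Rae #14, Kit #13) → Cairo (Rae #15, Kit #15) → Sofia (Rae #16, Kit #16); all 11 stops appear in both, in order, and the DP table's final entry dp[16][17] is also 11, so no common subsequence is longer.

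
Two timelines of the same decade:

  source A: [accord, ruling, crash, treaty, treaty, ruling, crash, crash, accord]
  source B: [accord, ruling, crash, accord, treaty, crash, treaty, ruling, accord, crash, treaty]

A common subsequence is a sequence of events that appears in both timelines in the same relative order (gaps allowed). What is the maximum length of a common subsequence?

One common subsequence of length 7: accord [1,1] → ruling [2,2] → crash [3,3] → treaty [4,5] → treaty [5,7] → ruling [6,8] → crash [7,10], and the DP table's final entry dp[9][11] is also 7, so no common subsequence is longer.

7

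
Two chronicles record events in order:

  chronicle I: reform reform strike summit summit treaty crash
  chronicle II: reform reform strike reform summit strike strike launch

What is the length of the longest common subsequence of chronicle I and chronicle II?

Pick reform at chronicle I[1]=chronicle II[1], then reform at chronicle I[2]=chronicle II[2], then strike at chronicle I[3]=chronicle II[3], then summit at chronicle I[4]=chronicle II[5]; all 4 events appear in both, in order, and the DP table's final entry dp[7][8] is also 4, so no common subsequence is longer.

4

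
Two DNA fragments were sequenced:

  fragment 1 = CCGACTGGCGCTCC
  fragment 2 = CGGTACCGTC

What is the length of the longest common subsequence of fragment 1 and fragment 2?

8

Let dp[i][j] be the LCS length of the first i bases of fragment 1 and the first j bases of fragment 2. dp[i][j] = dp[i-1][j-1]+1 when the i-th and j-th bases match, else max(dp[i-1][j], dp[i][j-1]).
    ·  C  G  G  T  A  C  C  G  T  C
 ·  0  0  0  0  0  0  0  0  0  0  0
 C  0  1  1  1  1  1  1  1  1  1  1
 C  0  1  1  1  1  1  2  2  2  2  2
 G  0  1  2  2  2  2  2  2  3  3  3
 A  0  1  2  2  2  3  3  3  3  3  3
 C  0  1  2  2  2  3  4  4  4  4  4
 T  0  1  2  2  3  3  4  4  4  5  5
 G  0  1  2  3  3  3  4  4  5  5  5
 G  0  1  2  3  3  3  4  4  5  5  5
 C  0  1  2  3  3  3  4  5  5  5  6
 G  0  1  2  3  3  3  4  5  6  6  6
 C  0  1  2  3  3  3  4  5  6  6  7
 T  0  1  2  3  4  4  4  5  6  7  7
 C  0  1  2  3  4  4  5  5  6  7  8
 C  0  1  2  3  4  4  5  6  6  7  8
dp[14][10] = 8. One LCS (by backtracking along matches): CGACCGTC.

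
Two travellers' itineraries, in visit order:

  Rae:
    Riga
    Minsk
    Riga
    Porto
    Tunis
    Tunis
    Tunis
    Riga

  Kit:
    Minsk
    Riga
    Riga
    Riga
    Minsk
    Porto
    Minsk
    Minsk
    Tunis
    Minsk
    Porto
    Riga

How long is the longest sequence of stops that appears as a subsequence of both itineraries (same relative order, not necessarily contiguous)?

Taking Riga at Rae[1]=Kit[4], Minsk at Rae[2]=Kit[5], Porto at Rae[4]=Kit[6], Tunis at Rae[5]=Kit[9], Riga at Rae[8]=Kit[12] gives a common subsequence of length 5, and the DP table's final entry dp[8][12] is also 5, so no common subsequence is longer.

5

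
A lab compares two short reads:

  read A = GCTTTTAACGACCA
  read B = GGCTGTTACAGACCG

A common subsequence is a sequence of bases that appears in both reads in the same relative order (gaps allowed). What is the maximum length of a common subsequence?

11

Pick G [1,2], then C [2,3], then T [3,4], then T [5,6], then T [6,7], then A [7,8], then A [8,10], then G [10,11], then A [11,12], then C [12,13], then C [13,14]; all 11 bases appear in both, in order, and the DP table's final entry dp[14][15] is also 11, so no common subsequence is longer.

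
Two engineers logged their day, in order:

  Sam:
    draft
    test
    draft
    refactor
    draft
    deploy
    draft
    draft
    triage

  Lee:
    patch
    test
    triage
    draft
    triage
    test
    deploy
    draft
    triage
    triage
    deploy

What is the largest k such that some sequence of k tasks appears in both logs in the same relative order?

5

Pick draft (Sam #1, Lee #4), then test (Sam #2, Lee #6), then deploy (Sam #6, Lee #7), then draft (Sam #7, Lee #8), then triage (Sam #9, Lee #10); all 5 tasks appear in both, in order. The LCS DP gives dp[9][11] = 5, so this is optimal.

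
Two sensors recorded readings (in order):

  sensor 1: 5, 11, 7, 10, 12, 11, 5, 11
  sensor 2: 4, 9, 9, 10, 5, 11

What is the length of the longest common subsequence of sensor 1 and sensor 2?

Match 10 at sensor 1[4]=sensor 2[4], then 5 at sensor 1[7]=sensor 2[5], then 11 at sensor 1[8]=sensor 2[6] — 3 values in the same relative order in both. The LCS DP gives dp[8][6] = 3, so this is optimal.

3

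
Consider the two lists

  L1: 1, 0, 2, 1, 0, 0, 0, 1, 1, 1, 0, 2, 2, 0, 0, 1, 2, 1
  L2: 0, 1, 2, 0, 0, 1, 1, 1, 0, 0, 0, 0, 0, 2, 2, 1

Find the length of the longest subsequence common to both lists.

Pick 1 at L1[1]=L2[2], 2 at L1[3]=L2[3], 0 at L1[6]=L2[4], 0 at L1[7]=L2[5], 1 at L1[8]=L2[6], 1 at L1[9]=L2[7], 1 at L1[10]=L2[8], 0 at L1[11]=L2[11], 0 at L1[14]=L2[12], 0 at L1[15]=L2[13], 2 at L1[17]=L2[15], 1 at L1[18]=L2[16]; all 12 values appear in both, in order, and the DP table's final entry dp[18][16] is also 12, so no common subsequence is longer.

12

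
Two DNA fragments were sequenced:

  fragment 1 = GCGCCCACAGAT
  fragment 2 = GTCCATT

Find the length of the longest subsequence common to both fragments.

Let dp[i][j] be the LCS length of the first i bases of fragment 1 and the first j bases of fragment 2. dp[i][j] = dp[i-1][j-1]+1 when the i-th and j-th bases match, else max(dp[i-1][j], dp[i][j-1]).
    ·  G  T  C  C  A  T  T
 ·  0  0  0  0  0  0  0  0
 G  0  1  1  1  1  1  1  1
 C  0  1  1  2  2  2  2  2
 G  0  1  1  2  2  2  2  2
 C  0  1  1  2  3  3  3  3
 C  0  1  1  2  3  3  3  3
 C  0  1  1  2  3  3  3  3
 A  0  1  1  2  3  4  4  4
 C  0  1  1  2  3  4  4  4
 A  0  1  1  2  3  4  4  4
 G  0  1  1  2  3  4  4  4
 A  0  1  1  2  3  4  4  4
 T  0  1  2  2  3  4  5  5
dp[12][7] = 5. One LCS (by backtracking along matches): GCCAT.

5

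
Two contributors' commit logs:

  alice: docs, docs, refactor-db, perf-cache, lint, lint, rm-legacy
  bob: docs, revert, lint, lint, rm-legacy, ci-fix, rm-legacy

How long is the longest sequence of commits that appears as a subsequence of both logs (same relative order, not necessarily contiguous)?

4

One common subsequence of length 4: docs (alice #1, bob #1), then lint (alice #5, bob #3), then lint (alice #6, bob #4), then rm-legacy (alice #7, bob #7). dp[7][7] = 4 confirms this is the maximum.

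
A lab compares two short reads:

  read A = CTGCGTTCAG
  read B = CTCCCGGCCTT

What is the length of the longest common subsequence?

Let dp[i][j] be the LCS length of the first i bases of read A and the first j bases of read B. dp[i][j] = dp[i-1][j-1]+1 when the i-th and j-th bases match, else max(dp[i-1][j], dp[i][j-1]).
    ·  C  T  C  C  C  G  G  C  C  T  T
 ·  0  0  0  0  0  0  0  0  0  0  0  0
 C  0  1  1  1  1  1  1  1  1  1  1  1
 T  0  1  2  2  2  2  2  2  2  2  2  2
 G  0  1  2  2  2  2  3  3  3  3  3  3
 C  0  1  2  3  3  3  3  3  4  4  4  4
 G  0  1  2  3  3  3  4  4  4  4  4  4
 T  0  1  2  3  3  3  4  4  4  4  5  5
 T  0  1  2  3  3  3  4  4  4  4  5  6
 C  0  1  2  3  4  4  4  4  5  5  5  6
 A  0  1  2  3  4  4  4  4  5  5  5  6
 G  0  1  2  3  4  4  5  5  5  5  5  6
dp[10][11] = 6. One LCS (by backtracking along matches): CTGCTT.

6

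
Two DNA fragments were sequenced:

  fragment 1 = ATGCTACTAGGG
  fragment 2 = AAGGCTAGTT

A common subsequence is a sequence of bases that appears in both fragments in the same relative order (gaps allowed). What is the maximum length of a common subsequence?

Let dp[i][j] be the LCS length of the first i bases of fragment 1 and the first j bases of fragment 2. dp[i][j] = dp[i-1][j-1]+1 when the i-th and j-th bases match, else max(dp[i-1][j], dp[i][j-1]).
    ·  A  A  G  G  C  T  A  G  T  T
 ·  0  0  0  0  0  0  0  0  0  0  0
 A  0  1  1  1  1  1  1  1  1  1  1
 T  0  1  1  1  1  1  2  2  2  2  2
 G  0  1  1  2  2  2  2  2  3  3  3
 C  0  1  1  2  2  3  3  3  3  3  3
 T  0  1  1  2  2  3  4  4  4  4  4
 A  0  1  2  2  2  3  4  5  5  5  5
 C  0  1  2  2  2  3  4  5  5  5  5
 T  0  1  2  2  2  3  4  5  5  6  6
 A  0  1  2  2  2  3  4  5  5  6  6
 G  0  1  2  3  3  3  4  5  6  6  6
 G  0  1  2  3  4  4  4  5  6  6  6
 G  0  1  2  3  4  4  4  5  6  6  6
dp[12][10] = 6. One LCS (by backtracking along matches): AGCTAT.

6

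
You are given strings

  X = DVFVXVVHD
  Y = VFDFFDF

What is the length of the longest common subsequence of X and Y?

One common subsequence of length 3: D [1,3], F [3,5], D [9,6], and the DP table's final entry dp[9][7] is also 3, so no common subsequence is longer.

3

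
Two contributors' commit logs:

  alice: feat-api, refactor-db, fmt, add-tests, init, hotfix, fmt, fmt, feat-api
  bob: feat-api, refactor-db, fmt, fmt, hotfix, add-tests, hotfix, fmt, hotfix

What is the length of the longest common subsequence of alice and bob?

One common subsequence of length 6: feat-api [1,1], refactor-db [2,2], fmt [3,4], add-tests [4,6], hotfix [6,7], fmt [7,8], and the DP table's final entry dp[9][9] is also 6, so no common subsequence is longer.

6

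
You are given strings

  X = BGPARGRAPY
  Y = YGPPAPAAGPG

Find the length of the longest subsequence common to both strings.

Pick G [2,2]; then P [3,6]; then A [4,8]; then G [6,9]; then P [9,10]; all 5 characters appear in both, in order. The LCS DP gives dp[10][11] = 5, so this is optimal.

5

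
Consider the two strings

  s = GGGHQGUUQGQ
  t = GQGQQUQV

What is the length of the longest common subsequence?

Let dp[i][j] be the LCS length of the first i characters of s and the first j characters of t. dp[i][j] = dp[i-1][j-1]+1 when the i-th and j-th characters match, else max(dp[i-1][j], dp[i][j-1]).
    ·  G  Q  G  Q  Q  U  Q  V
 ·  0  0  0  0  0  0  0  0  0
 G  0  1  1  1  1  1  1  1  1
 G  0  1  1  2  2  2  2  2  2
 G  0  1  1  2  2  2  2  2  2
 H  0  1  1  2  2  2  2  2  2
 Q  0  1  2  2  3  3  3  3  3
 G  0  1  2  3  3  3  3  3  3
 U  0  1  2  3  3  3  4  4  4
 U  0  1  2  3  3  3  4  4  4
 Q  0  1  2  3  4  4  4  5  5
 G  0  1  2  3  4  4  4  5  5
 Q  0  1  2  3  4  5  5  5  5
dp[11][8] = 5. One LCS (by backtracking along matches): GGQUQ.

5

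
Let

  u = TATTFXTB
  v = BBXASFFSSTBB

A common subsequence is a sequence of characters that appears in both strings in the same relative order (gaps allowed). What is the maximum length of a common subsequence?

Pick A [2,4], F [5,7], T [7,10], B [8,12]; all 4 characters appear in both, in order. dp[8][12] = 4 confirms this is the maximum.

4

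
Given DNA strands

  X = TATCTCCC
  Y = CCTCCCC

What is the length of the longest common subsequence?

Let dp[i][j] be the LCS length of the first i bases of X and the first j bases of Y. dp[i][j] = dp[i-1][j-1]+1 when the i-th and j-th bases match, else max(dp[i-1][j], dp[i][j-1]).
    ·  C  C  T  C  C  C  C
 ·  0  0  0  0  0  0  0  0
 T  0  0  0  1  1  1  1  1
 A  0  0  0  1  1  1  1  1
 T  0  0  0  1  1  1  1  1
 C  0  1  1  1  2  2  2  2
 T  0  1  1  2  2  2  2  2
 C  0  1  2  2  3  3  3  3
 C  0  1  2  2  3  4  4  4
 C  0  1  2  2  3  4  5  5
dp[8][7] = 5. One LCS (by backtracking along matches): TCCCC.

5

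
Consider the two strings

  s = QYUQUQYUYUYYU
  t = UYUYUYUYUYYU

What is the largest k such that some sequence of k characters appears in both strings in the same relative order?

Pick Y at s[2]=t[2] → U at s[3]=t[3] → U at s[5]=t[5] → Y at s[7]=t[6] → U at s[8]=t[7] → Y at s[9]=t[8] → U at s[10]=t[9] → Y at s[11]=t[10] → Y at s[12]=t[11] → U at s[13]=t[12]; all 10 characters appear in both, in order. Since dp[13][12] = 10, nothing longer is possible.

10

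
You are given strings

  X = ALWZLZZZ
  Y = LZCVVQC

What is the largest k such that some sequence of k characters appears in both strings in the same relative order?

2

Let dp[i][j] be the LCS length of the first i characters of X and the first j characters of Y. dp[i][j] = dp[i-1][j-1]+1 when the i-th and j-th characters match, else max(dp[i-1][j], dp[i][j-1]).
    ·  L  Z  C  V  V  Q  C
 ·  0  0  0  0  0  0  0  0
 A  0  0  0  0  0  0  0  0
 L  0  1  1  1  1  1  1  1
 W  0  1  1  1  1  1  1  1
 Z  0  1  2  2  2  2  2  2
 L  0  1  2  2  2  2  2  2
 Z  0  1  2  2  2  2  2  2
 Z  0  1  2  2  2  2  2  2
 Z  0  1  2  2  2  2  2  2
dp[8][7] = 2. One LCS (by backtracking along matches): LZ.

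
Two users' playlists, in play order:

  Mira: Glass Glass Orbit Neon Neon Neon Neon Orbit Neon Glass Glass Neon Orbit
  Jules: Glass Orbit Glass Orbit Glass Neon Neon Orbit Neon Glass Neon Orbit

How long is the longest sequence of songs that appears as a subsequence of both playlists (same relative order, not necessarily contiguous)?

One common subsequence of length 10: Glass at Mira[1]=Jules[1], Glass at Mira[2]=Jules[3], Orbit at Mira[3]=Jules[4], Neon at Mira[6]=Jules[6], Neon at Mira[7]=Jules[7], Orbit at Mira[8]=Jules[8], Neon at Mira[9]=Jules[9], Glass at Mira[11]=Jules[10], Neon at Mira[12]=Jules[11], Orbit at Mira[13]=Jules[12]. The LCS DP gives dp[13][12] = 10, so this is optimal.

10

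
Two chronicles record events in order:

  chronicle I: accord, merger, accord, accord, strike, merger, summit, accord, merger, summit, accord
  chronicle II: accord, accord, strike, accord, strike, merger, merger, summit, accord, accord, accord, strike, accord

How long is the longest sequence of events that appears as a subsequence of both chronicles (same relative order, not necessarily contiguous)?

Taking accord [1,1]; then accord [3,2]; then accord [4,4]; then strike [5,5]; then merger [6,7]; then summit [7,8]; then accord [8,11]; then accord [11,13] gives a common subsequence of length 8. Since dp[11][13] = 8, nothing longer is possible.

8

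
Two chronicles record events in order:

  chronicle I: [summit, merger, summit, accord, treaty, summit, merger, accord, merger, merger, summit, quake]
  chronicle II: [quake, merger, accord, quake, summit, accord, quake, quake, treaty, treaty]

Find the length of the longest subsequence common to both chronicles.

Match merger [2,2] → accord [4,3] → summit [6,5] → accord [8,6] → quake [12,8] — 5 events in the same relative order in both. Since dp[12][10] = 5, nothing longer is possible.

5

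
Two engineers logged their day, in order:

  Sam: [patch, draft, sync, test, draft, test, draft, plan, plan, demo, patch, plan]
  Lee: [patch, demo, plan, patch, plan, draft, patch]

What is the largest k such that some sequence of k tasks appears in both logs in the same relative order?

4

Taking patch at Sam[1]=Lee[1], then plan at Sam[8]=Lee[3], then plan at Sam[9]=Lee[5], then patch at Sam[11]=Lee[7] gives a common subsequence of length 4, and the DP table's final entry dp[12][7] is also 4, so no common subsequence is longer.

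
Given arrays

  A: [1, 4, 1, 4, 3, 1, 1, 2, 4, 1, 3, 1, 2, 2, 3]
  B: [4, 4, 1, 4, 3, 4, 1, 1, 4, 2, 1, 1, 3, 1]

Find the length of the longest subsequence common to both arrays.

10

Match 4 [2,2]; then 1 [3,3]; then 4 [4,4]; then 3 [5,5]; then 1 [6,7]; then 1 [7,8]; then 2 [8,10]; then 1 [10,12]; then 3 [11,13]; then 1 [12,14] — 10 values in the same relative order in both. dp[15][14] = 10 confirms this is the maximum.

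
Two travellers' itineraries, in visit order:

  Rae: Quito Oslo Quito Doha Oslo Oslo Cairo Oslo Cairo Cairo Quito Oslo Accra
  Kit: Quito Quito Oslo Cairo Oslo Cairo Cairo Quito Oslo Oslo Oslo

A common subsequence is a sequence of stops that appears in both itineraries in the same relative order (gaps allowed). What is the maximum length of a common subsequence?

9

Pick Quito [1,1], then Quito [3,2], then Oslo [6,3], then Cairo [7,4], then Oslo [8,5], then Cairo [9,6], then Cairo [10,7], then Quito [11,8], then Oslo [12,11]; all 9 stops appear in both, in order. The LCS DP gives dp[13][11] = 9, so this is optimal.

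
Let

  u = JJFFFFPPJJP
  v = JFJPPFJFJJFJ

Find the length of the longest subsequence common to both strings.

6

One common subsequence of length 6: J [1,1] → J [2,3] → F [3,6] → F [4,8] → F [6,11] → J [10,12]. Since dp[11][12] = 6, nothing longer is possible.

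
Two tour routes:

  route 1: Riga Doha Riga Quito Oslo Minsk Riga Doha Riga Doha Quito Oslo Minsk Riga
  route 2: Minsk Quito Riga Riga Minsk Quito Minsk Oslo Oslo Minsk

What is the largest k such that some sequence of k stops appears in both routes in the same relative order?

6

Taking Riga at route 1[1]=route 2[3], then Riga at route 1[3]=route 2[4], then Quito at route 1[4]=route 2[6], then Oslo at route 1[5]=route 2[8], then Oslo at route 1[12]=route 2[9], then Minsk at route 1[13]=route 2[10] gives a common subsequence of length 6. The LCS DP gives dp[14][10] = 6, so this is optimal.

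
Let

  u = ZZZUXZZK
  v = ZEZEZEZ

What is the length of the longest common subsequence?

4

Pick Z (u #1, v #1), then Z (u #2, v #3), then Z (u #3, v #5), then Z (u #7, v #7); all 4 characters appear in both, in order. Since dp[8][7] = 4, nothing longer is possible.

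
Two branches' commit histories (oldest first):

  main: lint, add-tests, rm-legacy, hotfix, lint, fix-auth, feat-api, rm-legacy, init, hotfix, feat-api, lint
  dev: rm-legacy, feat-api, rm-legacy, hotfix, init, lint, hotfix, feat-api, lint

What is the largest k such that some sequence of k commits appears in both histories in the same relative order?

7

Match rm-legacy [3,1] → feat-api [7,2] → rm-legacy [8,3] → init [9,5] → hotfix [10,7] → feat-api [11,8] → lint [12,9] — 7 commits in the same relative order in both. dp[12][9] = 7 confirms this is the maximum.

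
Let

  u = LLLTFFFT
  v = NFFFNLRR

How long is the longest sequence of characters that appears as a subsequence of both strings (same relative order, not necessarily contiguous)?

3

Let dp[i][j] be the LCS length of the first i characters of u and the first j characters of v. dp[i][j] = dp[i-1][j-1]+1 when the i-th and j-th characters match, else max(dp[i-1][j], dp[i][j-1]).
    ·  N  F  F  F  N  L  R  R
 ·  0  0  0  0  0  0  0  0  0
 L  0  0  0  0  0  0  1  1  1
 L  0  0  0  0  0  0  1  1  1
 L  0  0  0  0  0  0  1  1  1
 T  0  0  0  0  0  0  1  1  1
 F  0  0  1  1  1  1  1  1  1
 F  0  0  1  2  2  2  2  2  2
 F  0  0  1  2  3  3  3  3  3
 T  0  0  1  2  3  3  3  3  3
dp[8][8] = 3. One LCS (by backtracking along matches): FFF.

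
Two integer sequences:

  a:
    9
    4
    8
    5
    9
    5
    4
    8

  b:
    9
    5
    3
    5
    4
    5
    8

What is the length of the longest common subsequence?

Pick 9 [1,1]; then 5 [4,2]; then 5 [6,4]; then 4 [7,5]; then 8 [8,7]; all 5 values appear in both, in order, and the DP table's final entry dp[8][7] is also 5, so no common subsequence is longer.

5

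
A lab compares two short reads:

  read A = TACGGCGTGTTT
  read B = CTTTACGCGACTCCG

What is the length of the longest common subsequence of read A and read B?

Match T at read A[1]=read B[4], A at read A[2]=read B[5], C at read A[3]=read B[6], G at read A[4]=read B[7], G at read A[5]=read B[9], C at read A[6]=read B[11], T at read A[8]=read B[12], G at read A[9]=read B[15] — 8 bases in the same relative order in both. dp[12][15] = 8 confirms this is the maximum.

8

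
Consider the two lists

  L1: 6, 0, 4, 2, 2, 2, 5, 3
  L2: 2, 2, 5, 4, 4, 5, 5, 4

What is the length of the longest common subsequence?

Let dp[i][j] be the LCS length of the first i values of L1 and the first j values of L2. dp[i][j] = dp[i-1][j-1]+1 when the i-th and j-th values match, else max(dp[i-1][j], dp[i][j-1]).
    ·  2  2  5  4  4  5  5  4
 ·  0  0  0  0  0  0  0  0  0
 6  0  0  0  0  0  0  0  0  0
 0  0  0  0  0  0  0  0  0  0
 4  0  0  0  0  1  1  1  1  1
 2  0  1  1  1  1  1  1  1  1
 2  0  1  2  2  2  2  2  2  2
 2  0  1  2  2  2  2  2  2  2
 5  0  1  2  3  3  3  3  3  3
 3  0  1  2  3  3  3  3  3  3
dp[8][8] = 3. One LCS (by backtracking along matches): 2, 2, 5.

3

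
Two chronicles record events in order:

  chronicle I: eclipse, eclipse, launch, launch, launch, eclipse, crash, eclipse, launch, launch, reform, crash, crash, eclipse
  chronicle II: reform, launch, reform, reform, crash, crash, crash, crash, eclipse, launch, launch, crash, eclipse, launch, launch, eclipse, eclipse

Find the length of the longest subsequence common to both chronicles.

Pick eclipse [2,9], launch [4,10], launch [5,11], crash [7,12], eclipse [8,13], launch [9,14], launch [10,15], eclipse [14,17]; all 8 events appear in both, in order. Since dp[14][17] = 8, nothing longer is possible.

8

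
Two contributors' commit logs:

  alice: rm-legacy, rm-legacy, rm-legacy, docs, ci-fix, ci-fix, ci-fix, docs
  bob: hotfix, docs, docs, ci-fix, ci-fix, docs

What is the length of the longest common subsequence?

Taking docs (alice #4, bob #3); then ci-fix (alice #6, bob #4); then ci-fix (alice #7, bob #5); then docs (alice #8, bob #6) gives a common subsequence of length 4. The LCS DP gives dp[8][6] = 4, so this is optimal.

4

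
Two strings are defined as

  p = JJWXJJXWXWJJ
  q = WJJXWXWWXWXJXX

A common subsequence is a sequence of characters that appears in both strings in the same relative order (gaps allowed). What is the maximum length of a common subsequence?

Pick J [1,2], then J [2,3], then W [3,5], then X [4,6], then X [7,9], then W [8,10], then X [9,11], then J [11,12]; all 8 characters appear in both, in order. The LCS DP gives dp[12][14] = 8, so this is optimal.

8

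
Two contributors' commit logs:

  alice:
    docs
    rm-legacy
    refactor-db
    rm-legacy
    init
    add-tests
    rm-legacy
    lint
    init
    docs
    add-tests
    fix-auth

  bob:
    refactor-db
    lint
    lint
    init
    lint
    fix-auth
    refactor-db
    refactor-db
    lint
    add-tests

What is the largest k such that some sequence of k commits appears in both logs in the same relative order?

4

Taking refactor-db [3,1], then init [5,4], then lint [8,9], then add-tests [11,10] gives a common subsequence of length 4. Since dp[12][10] = 4, nothing longer is possible.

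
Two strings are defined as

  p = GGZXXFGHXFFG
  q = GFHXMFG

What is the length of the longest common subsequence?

6

Let dp[i][j] be the LCS length of the first i characters of p and the first j characters of q. dp[i][j] = dp[i-1][j-1]+1 when the i-th and j-th characters match, else max(dp[i-1][j], dp[i][j-1]).
    ·  G  F  H  X  M  F  G
 ·  0  0  0  0  0  0  0  0
 G  0  1  1  1  1  1  1  1
 G  0  1  1  1  1  1  1  2
 Z  0  1  1  1  1  1  1  2
 X  0  1  1  1  2  2  2  2
 X  0  1  1  1  2  2  2  2
 F  0  1  2  2  2  2  3  3
 G  0  1  2  2  2  2  3  4
 H  0  1  2  3  3  3  3  4
 X  0  1  2  3  4  4  4  4
 F  0  1  2  3  4  4  5  5
 F  0  1  2  3  4  4  5  5
 G  0  1  2  3  4  4  5  6
dp[12][7] = 6. One LCS (by backtracking along matches): GFHXFG.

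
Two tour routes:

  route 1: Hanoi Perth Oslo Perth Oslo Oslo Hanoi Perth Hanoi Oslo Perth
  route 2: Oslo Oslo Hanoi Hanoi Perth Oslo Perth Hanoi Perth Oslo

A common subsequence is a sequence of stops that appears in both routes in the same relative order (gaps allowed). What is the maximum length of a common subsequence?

7

Taking Hanoi (route 1 #1, route 2 #4); then Perth (route 1 #2, route 2 #5); then Oslo (route 1 #3, route 2 #6); then Perth (route 1 #4, route 2 #7); then Hanoi (route 1 #7, route 2 #8); then Perth (route 1 #8, route 2 #9); then Oslo (route 1 #10, route 2 #10) gives a common subsequence of length 7, and the DP table's final entry dp[11][10] is also 7, so no common subsequence is longer.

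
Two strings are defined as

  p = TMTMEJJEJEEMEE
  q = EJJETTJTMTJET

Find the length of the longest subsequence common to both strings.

7

Taking E at p[5]=q[1]; then J at p[6]=q[2]; then J at p[7]=q[3]; then E at p[8]=q[4]; then J at p[9]=q[7]; then M at p[12]=q[9]; then E at p[13]=q[12] gives a common subsequence of length 7. Since dp[14][13] = 7, nothing longer is possible.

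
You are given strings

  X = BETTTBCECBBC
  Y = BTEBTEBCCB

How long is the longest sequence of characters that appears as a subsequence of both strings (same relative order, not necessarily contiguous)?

Match B (X #1, Y #1), E (X #2, Y #3), T (X #3, Y #5), B (X #6, Y #7), C (X #7, Y #8), C (X #9, Y #9), B (X #11, Y #10) — 7 characters in the same relative order in both. Since dp[12][10] = 7, nothing longer is possible.

7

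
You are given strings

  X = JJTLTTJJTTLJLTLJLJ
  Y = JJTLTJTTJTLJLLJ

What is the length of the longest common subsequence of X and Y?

Match J at X[1]=Y[1]; then J at X[2]=Y[2]; then T at X[3]=Y[3]; then L at X[4]=Y[4]; then T at X[6]=Y[5]; then J at X[8]=Y[6]; then T at X[9]=Y[7]; then T at X[10]=Y[8]; then J at X[12]=Y[9]; then T at X[14]=Y[10]; then L at X[15]=Y[11]; then J at X[16]=Y[12]; then L at X[17]=Y[14]; then J at X[18]=Y[15] — 14 characters in the same relative order in both. Since dp[18][15] = 14, nothing longer is possible.

14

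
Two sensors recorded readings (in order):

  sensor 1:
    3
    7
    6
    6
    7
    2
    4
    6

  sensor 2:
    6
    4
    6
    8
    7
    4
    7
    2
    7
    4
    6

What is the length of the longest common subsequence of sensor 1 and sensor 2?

One common subsequence of length 6: 6 (sensor 1 #3, sensor 2 #1), 6 (sensor 1 #4, sensor 2 #3), 7 (sensor 1 #5, sensor 2 #7), 2 (sensor 1 #6, sensor 2 #8), 4 (sensor 1 #7, sensor 2 #10), 6 (sensor 1 #8, sensor 2 #11). dp[8][11] = 6 confirms this is the maximum.

6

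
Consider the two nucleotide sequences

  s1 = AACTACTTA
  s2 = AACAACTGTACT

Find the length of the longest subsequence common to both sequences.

Match A (s1 #1, s2 #1), then A (s1 #2, s2 #2), then C (s1 #3, s2 #3), then A (s1 #5, s2 #5), then C (s1 #6, s2 #6), then T (s1 #7, s2 #7), then T (s1 #8, s2 #9), then A (s1 #9, s2 #10) — 8 bases in the same relative order in both. dp[9][12] = 8 confirms this is the maximum.

8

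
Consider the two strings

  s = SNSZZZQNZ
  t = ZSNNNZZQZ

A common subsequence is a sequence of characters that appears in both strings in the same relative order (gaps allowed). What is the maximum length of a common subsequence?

6

Let dp[i][j] be the LCS length of the first i characters of s and the first j characters of t. dp[i][j] = dp[i-1][j-1]+1 when the i-th and j-th characters match, else max(dp[i-1][j], dp[i][j-1]).
    ·  Z  S  N  N  N  Z  Z  Q  Z
 ·  0  0  0  0  0  0  0  0  0  0
 S  0  0  1  1  1  1  1  1  1  1
 N  0  0  1  2  2  2  2  2  2  2
 S  0  0  1  2  2  2  2  2  2  2
 Z  0  1  1  2  2  2  3  3  3  3
 Z  0  1  1  2  2  2  3  4  4  4
 Z  0  1  1  2  2  2  3  4  4  5
 Q  0  1  1  2  2  2  3  4  5  5
 N  0  1  1  2  3  3  3  4  5  5
 Z  0  1  1  2  3  3  4  4  5  6
dp[9][9] = 6. One LCS (by backtracking along matches): SNZZQZ.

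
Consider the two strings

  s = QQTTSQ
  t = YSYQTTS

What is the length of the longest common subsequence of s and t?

Let dp[i][j] be the LCS length of the first i characters of s and the first j characters of t. dp[i][j] = dp[i-1][j-1]+1 when the i-th and j-th characters match, else max(dp[i-1][j], dp[i][j-1]).
    ·  Y  S  Y  Q  T  T  S
 ·  0  0  0  0  0  0  0  0
 Q  0  0  0  0  1  1  1  1
 Q  0  0  0  0  1  1  1  1
 T  0  0  0  0  1  2  2  2
 T  0  0  0  0  1  2  3  3
 S  0  0  1  1  1  2  3  4
 Q  0  0  1  1  2  2  3  4
dp[6][7] = 4. One LCS (by backtracking along matches): QTTS.

4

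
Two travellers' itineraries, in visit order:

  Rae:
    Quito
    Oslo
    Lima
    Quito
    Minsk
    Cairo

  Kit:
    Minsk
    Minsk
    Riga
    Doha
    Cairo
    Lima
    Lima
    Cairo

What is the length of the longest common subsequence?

2

Pick Lima [3,7], Cairo [6,8]; all 2 stops appear in both, in order, and the DP table's final entry dp[6][8] is also 2, so no common subsequence is longer.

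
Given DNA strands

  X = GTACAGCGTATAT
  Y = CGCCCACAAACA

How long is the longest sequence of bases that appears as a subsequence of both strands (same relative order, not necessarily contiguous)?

Pick G (X #1, Y #2), A (X #3, Y #6), C (X #4, Y #7), A (X #5, Y #10), C (X #7, Y #11), A (X #12, Y #12); all 6 bases appear in both, in order, and the DP table's final entry dp[13][12] is also 6, so no common subsequence is longer.

6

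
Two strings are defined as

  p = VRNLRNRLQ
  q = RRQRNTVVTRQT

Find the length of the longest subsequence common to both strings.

5

Match R [2,2]; then R [5,4]; then N [6,5]; then R [7,10]; then Q [9,11] — 5 characters in the same relative order in both, and the DP table's final entry dp[9][12] is also 5, so no common subsequence is longer.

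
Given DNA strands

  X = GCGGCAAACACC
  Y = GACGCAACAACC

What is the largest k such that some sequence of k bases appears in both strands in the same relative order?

10

Match G [1,1], C [2,3], G [4,4], C [5,5], A [6,6], A [7,7], A [8,9], A [10,10], C [11,11], C [12,12] — 10 bases in the same relative order in both, and the DP table's final entry dp[12][12] is also 10, so no common subsequence is longer.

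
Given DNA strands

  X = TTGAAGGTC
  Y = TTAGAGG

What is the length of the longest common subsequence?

One common subsequence of length 6: T at X[1]=Y[1], T at X[2]=Y[2], G at X[3]=Y[4], A at X[5]=Y[5], G at X[6]=Y[6], G at X[7]=Y[7]. Since dp[9][7] = 6, nothing longer is possible.

6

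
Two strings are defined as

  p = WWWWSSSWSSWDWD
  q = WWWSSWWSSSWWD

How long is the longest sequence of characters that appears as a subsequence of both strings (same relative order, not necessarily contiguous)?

11

Match W (p #2, q #1); then W (p #3, q #2); then W (p #4, q #3); then S (p #5, q #4); then S (p #6, q #5); then S (p #7, q #8); then S (p #9, q #9); then S (p #10, q #10); then W (p #11, q #11); then W (p #13, q #12); then D (p #14, q #13) — 11 characters in the same relative order in both. Since dp[14][13] = 11, nothing longer is possible.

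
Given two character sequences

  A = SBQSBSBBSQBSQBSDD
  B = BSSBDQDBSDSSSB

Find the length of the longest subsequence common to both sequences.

8

One common subsequence of length 8: S [1,3] → B [2,4] → Q [3,6] → S [4,9] → S [6,11] → S [9,12] → S [12,13] → B [14,14]. dp[17][14] = 8 confirms this is the maximum.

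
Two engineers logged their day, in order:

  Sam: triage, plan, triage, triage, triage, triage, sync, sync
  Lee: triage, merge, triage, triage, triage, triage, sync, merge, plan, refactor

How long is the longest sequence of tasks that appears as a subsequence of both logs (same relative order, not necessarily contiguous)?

Pick triage at Sam[1]=Lee[1], triage at Sam[3]=Lee[3], triage at Sam[4]=Lee[4], triage at Sam[5]=Lee[5], triage at Sam[6]=Lee[6], sync at Sam[7]=Lee[7]; all 6 tasks appear in both, in order, and the DP table's final entry dp[8][10] is also 6, so no common subsequence is longer.

6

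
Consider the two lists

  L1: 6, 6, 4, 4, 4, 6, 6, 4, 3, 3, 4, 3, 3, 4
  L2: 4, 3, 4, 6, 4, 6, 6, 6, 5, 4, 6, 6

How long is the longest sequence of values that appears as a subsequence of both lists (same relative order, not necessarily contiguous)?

6

One common subsequence of length 6: 4 at L1[3]=L2[1]; then 4 at L1[4]=L2[3]; then 4 at L1[5]=L2[5]; then 6 at L1[6]=L2[7]; then 6 at L1[7]=L2[8]; then 4 at L1[8]=L2[10]. The LCS DP gives dp[14][12] = 6, so this is optimal.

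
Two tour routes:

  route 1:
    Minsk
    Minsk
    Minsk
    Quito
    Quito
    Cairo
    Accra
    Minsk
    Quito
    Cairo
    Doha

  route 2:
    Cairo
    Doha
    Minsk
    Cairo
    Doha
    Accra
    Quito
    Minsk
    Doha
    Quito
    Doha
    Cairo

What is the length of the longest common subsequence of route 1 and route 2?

6

Taking Minsk [3,3], Cairo [6,4], Accra [7,6], Minsk [8,8], Quito [9,10], Cairo [10,12] gives a common subsequence of length 6. dp[11][12] = 6 confirms this is the maximum.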